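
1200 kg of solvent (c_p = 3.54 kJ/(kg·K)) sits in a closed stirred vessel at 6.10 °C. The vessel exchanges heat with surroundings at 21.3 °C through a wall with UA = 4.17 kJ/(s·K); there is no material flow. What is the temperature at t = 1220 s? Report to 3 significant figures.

Lumped-capacitance energy balance: M c_p dT/dt = UA(T_amb − T).
dT/dt = (T_ss − T)/τ with T_ss = T_amb = 21.300 °C, τ = M c_p/UA = 1200·3.54/4.17 = 1018.7 s.
Solution: T(t) = T_ss + (T₀ − T_ss) e^(−t/τ).
T(1220) = 21.300 + (-15.200)·0.30192 = 16.711 °C.

16.7 °C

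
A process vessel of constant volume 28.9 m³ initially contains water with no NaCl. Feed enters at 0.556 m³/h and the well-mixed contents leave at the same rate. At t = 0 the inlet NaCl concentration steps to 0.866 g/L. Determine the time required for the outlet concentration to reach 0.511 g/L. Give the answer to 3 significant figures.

46.4 h

Mass balance on the solute (V constant): V dC/dt = Q(C_in − C), so τ = V/Q = 51.978 h.
C(t) = C_in + (C₀ − C_in) e^(−t/τ). Set C = 0.511 and solve for t:
e^(−t/τ) = (C − C_in)/(C₀ − C_in) = (0.511 − 0.866)/(0 − 0.866) = 0.40993
t = −τ ln(…) = 51.978 × 0.89177 = 46.353 h.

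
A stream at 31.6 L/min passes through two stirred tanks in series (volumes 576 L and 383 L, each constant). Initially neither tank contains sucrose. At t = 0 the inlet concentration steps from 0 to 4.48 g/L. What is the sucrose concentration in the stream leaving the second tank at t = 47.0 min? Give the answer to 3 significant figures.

3.65 g/L

Time constants: τᵢ = Vᵢ/Q for each well-mixed tank.
τ₁ = 576/31.6 = 18.228 min; τ₂ = 383/31.6 = 12.120 min.
Solving the cascade with C₁(0)=C₂(0)=0 gives C₂(t) = C_in[1 − (τ₁ e^(−t/τ₁) − τ₂ e^(−t/τ₂))/(τ₁ − τ₂)].
At t = 47.0: e^(−t/τ₁) = 0.075890, e^(−t/τ₂) = 0.020696.
C₂ = 4.48·[1 − (18.228·0.075890 − 12.120·0.020696)/(6.1076)] = 4.48·0.81458 = 3.6493 g/L.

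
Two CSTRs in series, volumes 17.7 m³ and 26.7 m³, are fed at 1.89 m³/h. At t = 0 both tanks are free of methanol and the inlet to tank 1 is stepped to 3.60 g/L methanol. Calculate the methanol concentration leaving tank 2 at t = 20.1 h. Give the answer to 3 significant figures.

Time constants: τᵢ = Vᵢ/Q for each well-mixed tank.
τ₁ = 17.7/1.89 = 9.3651 h; τ₂ = 26.7/1.89 = 14.127 h.
Solving the cascade with C₁(0)=C₂(0)=0 gives C₂(t) = C_in[1 − (τ₁ e^(−t/τ₁) − τ₂ e^(−t/τ₂))/(τ₁ − τ₂)].
At t = 20.1: e^(−t/τ₁) = 0.11692, e^(−t/τ₂) = 0.24104.
C₂ = 3.60·[1 − (9.3651·0.11692 − 14.127·0.24104)/(-4.7619)] = 3.60·0.51487 = 1.8535 g/L.

1.85 g/L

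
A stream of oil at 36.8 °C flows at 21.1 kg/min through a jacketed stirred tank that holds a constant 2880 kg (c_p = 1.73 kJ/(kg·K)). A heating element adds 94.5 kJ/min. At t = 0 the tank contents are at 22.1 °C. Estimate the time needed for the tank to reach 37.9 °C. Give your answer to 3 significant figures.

335 min

M c_p dT/dt = ṁ c_p (T_in − T) + Q̇.
τ = M/ṁ = 136.49 min; T_ss = T_in + Q̇/(ṁ c_p) = 39.389 °C.
T(t) = T_ss + (T₀ − T_ss) e^(−t/τ). Set T = 37.9:
e^(−t/τ) = (37.9 − 39.389)/(22.1 − 39.389) = 0.086115
t = −136.49 · ln(0.086115) = 334.69 min.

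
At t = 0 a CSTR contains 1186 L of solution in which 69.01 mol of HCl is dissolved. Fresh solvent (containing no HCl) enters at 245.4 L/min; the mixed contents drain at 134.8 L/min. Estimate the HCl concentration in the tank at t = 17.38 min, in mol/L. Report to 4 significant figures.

0.006861 mol/L

Total volume: dV/dt = Q_in − Q_out = 110.600 L/min, so V(t) = 1186 + 110.600 t and V(17.38) = 3108.23 L.
Solute balance: dm/dt = 0 − Q_out C = −Q_out m/V(t).
Separate: dm/m = −Q_out dt/V(t) ⇒ ln(m/m₀) = −(Q_out/(Q_in−Q_out)) ln(V/V₀).
m = m₀ (V₀/V)^(Q_out/(Q_in−Q_out)) = 69.01 × (1186/3108.23)^(1.21881) = 21.3270 mol.
C = m/V = 21.3270/3108.23 = 0.00686145 mol/L.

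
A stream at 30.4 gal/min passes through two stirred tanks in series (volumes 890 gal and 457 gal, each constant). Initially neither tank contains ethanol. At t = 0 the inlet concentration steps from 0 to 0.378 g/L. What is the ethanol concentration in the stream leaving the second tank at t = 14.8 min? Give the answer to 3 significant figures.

Each tank obeys Vᵢ dCᵢ/dt = Q(Cᵢ₋₁ − Cᵢ), so τᵢ = Vᵢ/Q.
τ₁ = 890/30.4 = 29.276 min; τ₂ = 457/30.4 = 15.033 min.
Solving the cascade with C₁(0)=C₂(0)=0 gives C₂(t) = C_in[1 − (τ₁ e^(−t/τ₁) − τ₂ e^(−t/τ₂))/(τ₁ − τ₂)].
At t = 14.8: e^(−t/τ₁) = 0.60319, e^(−t/τ₂) = 0.37362.
C₂ = 0.378·[1 − (29.276·0.60319 − 15.033·0.37362)/(14.243)] = 0.378·0.15453 = 0.058410 g/L.

0.0584 g/L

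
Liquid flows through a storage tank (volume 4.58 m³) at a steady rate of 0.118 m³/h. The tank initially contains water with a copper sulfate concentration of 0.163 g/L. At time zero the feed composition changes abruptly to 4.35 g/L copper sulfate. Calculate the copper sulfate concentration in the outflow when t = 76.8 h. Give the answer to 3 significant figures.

Species balance on the tank: V dC/dt = Q(C_in − C).
So dC/dt = (C_in − C)/τ with τ = V/Q = 4.58/0.118 = 38.814 h.
C approaches C_in exponentially: C(t) = C_in + (C₀ − C_in) e^(−t/τ).
C(76.8) = 4.35 + (0.163 − 4.35)·e^(−76.8/38.814) = 4.35 + (-4.1870)·0.13825 = 3.7711 g/L.

3.77 g/L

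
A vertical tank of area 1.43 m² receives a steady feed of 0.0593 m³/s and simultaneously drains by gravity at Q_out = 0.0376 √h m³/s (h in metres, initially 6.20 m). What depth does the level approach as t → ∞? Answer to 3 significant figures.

2.49 m

Accumulation of liquid (constant cross-section A): A dh/dt = Q_in − 0.0376 √h. At steady state dh/dt = 0:
Q_in = 0.0376 √h_ss ⇒ √h_ss = 0.0593/0.0376 = 1.5771.
h_ss = 1.5771² = 2.4873 m. (Since h₀ = 6.20 m > h_ss, the level will fall toward this value.)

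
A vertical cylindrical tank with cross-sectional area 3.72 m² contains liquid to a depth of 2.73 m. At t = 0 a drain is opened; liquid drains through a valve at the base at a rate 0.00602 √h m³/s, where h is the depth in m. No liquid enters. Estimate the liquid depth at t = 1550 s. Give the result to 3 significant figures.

0.158 m

A dh/dt = −Q_out = −0.00602 √h.
This is separable: 2 d(√h)/dt = −0.00602/A, so √h = √h₀ − (0.00602/(2A)) t.
√h = √2.73 − 0.00602·1550/(2·3.72) = 1.6523 − 1.2542 = 0.39810.
h = 0.39810² = 0.15849 m.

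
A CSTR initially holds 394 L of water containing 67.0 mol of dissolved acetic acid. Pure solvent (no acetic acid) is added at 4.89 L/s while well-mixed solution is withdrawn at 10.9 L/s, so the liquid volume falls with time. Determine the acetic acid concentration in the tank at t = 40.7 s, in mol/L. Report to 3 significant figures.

0.0773 mol/L

Total volume: dV/dt = Q_in − Q_out = -6.0100 L/s, so V(t) = 394 − 6.0100 t and V(40.7) = 149.39 L.
Solute balance: dm/dt = 0 − Q_out C = −Q_out m/V(t).
dm/m = −Q_out dt/(V₀ − 6.0100 t); integrating gives ln(m/m₀) = −(Q_out/(Q_in−Q_out)) ln(V/V₀).
m = m₀ (V₀/V)^(Q_out/(Q_in−Q_out)) = 67.0 × (394/149.39)^(-1.8136) = 11.541 mol.
C = m/V = 11.541/149.39 = 0.077250 mol/L.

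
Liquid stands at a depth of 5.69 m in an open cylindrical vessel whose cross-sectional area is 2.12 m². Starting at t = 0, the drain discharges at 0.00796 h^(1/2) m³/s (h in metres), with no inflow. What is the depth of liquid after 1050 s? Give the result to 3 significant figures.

Volume balance on the tank: A dh/dt = −0.00796 √h.
Separate and integrate: 2(√h − √h₀) = −(0.00796/A) t.
√h = √5.69 − 0.00796·1050/(2·2.12) = 2.3854 − 1.9712 = 0.41415.
h = 0.41415² = 0.17152 m.

0.172 m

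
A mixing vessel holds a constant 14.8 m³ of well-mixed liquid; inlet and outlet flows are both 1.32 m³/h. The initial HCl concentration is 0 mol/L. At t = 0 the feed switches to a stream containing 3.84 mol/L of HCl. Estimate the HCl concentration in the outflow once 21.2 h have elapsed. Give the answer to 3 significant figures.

Accumulation = in − out for the solute gives V dC/dt = Q(C_in − C).
Rewrite as dC/dt + C/τ = C_in/τ, τ = V/Q = 11.212 h.
This is linear first-order; C(t) = C_in + (C₀ − C_in) e^(−t/τ).
C(21.2) = 3.84 + (0 − 3.84)·e^(−21.2/11.212) = 3.84 + (-3.8400)·0.15095 = 3.2604 mol/L.

3.26 mol/L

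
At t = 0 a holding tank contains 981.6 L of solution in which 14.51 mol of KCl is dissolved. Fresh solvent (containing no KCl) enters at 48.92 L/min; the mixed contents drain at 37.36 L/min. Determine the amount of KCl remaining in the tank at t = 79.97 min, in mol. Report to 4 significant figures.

1.699 mol

Let m(t) be the amount of KCl. Volume: V(t) = V₀ + (Q_in − Q_out) t = 981.6 + 11.5600 t; V(79.97) = 1906.05 L.
Solute balance: dm/dt = 0 − Q_out C = −Q_out m/V(t).
Separate: dm/m = −Q_out dt/V(t) ⇒ ln(m/m₀) = −(Q_out/(Q_in−Q_out)) ln(V/V₀).
m = m₀ (V₀/V)^(Q_out/(Q_in−Q_out)) = 14.51 × (981.6/1906.05)^(3.23183) = 1.69923 mol.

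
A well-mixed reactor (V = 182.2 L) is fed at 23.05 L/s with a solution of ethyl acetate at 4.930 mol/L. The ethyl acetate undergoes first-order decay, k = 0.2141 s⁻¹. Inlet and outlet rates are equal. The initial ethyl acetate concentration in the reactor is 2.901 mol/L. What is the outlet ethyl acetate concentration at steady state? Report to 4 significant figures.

Accumulation = in − out − consumed: V dC/dt = Q C_in − Q C − k V C.
At steady state: 0 = Q C_in − (Q + kV) C_ss, so C_ss = Q C_in/(Q + kV).
C_ss = 23.05·4.930/(23.05 + 0.2141·182.2) = 113.636/62.0590 = 1.83110 mol/L.

1.831 mol/L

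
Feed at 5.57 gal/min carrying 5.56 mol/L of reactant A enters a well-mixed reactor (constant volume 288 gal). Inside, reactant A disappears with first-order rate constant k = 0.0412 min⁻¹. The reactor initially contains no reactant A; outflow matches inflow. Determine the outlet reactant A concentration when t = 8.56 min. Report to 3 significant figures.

0.718 mol/L

V dC/dt = Q(C_in − C) − k V C.
This is linear with rate a = Q/V + k = 0.060540 min⁻¹.
C_ss = Q C_in/(Q + kV) = 1.7762 mol/L; C(t) = C_ss + (C₀ − C_ss) e^(−a t).
C(8.56) = 1.7762 + (-1.7762)·e^(−0.060540·8.56) = 1.7762 + (-1.7762)·0.59558 = 0.71834 mol/L.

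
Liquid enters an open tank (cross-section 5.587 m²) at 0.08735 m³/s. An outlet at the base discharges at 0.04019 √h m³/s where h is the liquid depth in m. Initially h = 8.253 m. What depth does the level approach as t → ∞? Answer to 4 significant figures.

Mass balance (ρ constant): A dh/dt = Q_in − 0.04019 √h. At steady state dh/dt = 0:
Q_in = 0.04019 √h_ss ⇒ √h_ss = 0.08735/0.04019 = 2.17343.
h_ss = 2.17343² = 4.72378 m. (Since h₀ = 8.253 m > h_ss, the level will fall toward this value.)

4.724 m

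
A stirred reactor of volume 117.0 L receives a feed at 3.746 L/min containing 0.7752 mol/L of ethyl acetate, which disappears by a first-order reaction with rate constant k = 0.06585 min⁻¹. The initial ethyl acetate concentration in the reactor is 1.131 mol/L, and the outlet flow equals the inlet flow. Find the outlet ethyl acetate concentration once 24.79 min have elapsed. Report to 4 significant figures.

Species balance: V dC/dt = Q C_in − Q C − k V C.
This is linear with rate a = Q/V + k = 0.0978671 min⁻¹.
C_ss = Q C_in/(Q + kV) = 0.253606 mol/L; C(t) = C_ss + (C₀ − C_ss) e^(−a t).
C(24.79) = 0.253606 + (0.877394)·e^(−0.0978671·24.79) = 0.253606 + (0.877394)·0.0883786 = 0.331149 mol/L.

0.3311 mol/L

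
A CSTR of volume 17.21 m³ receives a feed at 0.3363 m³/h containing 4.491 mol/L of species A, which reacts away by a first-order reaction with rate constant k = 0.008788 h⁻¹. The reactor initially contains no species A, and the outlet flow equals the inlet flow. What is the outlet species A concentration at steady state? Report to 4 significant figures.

V dC/dt = Q(C_in − C) − k V C.
At steady state: 0 = Q C_in − (Q + kV) C_ss, so C_ss = Q C_in/(Q + kV).
C_ss = 0.3363·4.491/(0.3363 + 0.008788·17.21) = 1.51032/0.487541 = 3.09784 mol/L.

3.098 mol/L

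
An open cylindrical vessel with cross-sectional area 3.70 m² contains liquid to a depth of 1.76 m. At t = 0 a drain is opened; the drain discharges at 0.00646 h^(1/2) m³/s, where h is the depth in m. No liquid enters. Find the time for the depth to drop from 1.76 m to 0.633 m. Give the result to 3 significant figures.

Volume balance on the tank: A dh/dt = −0.00646 √h.
∫ h^(−1/2) dh = −(0.00646/A) ∫ dt, giving 2√h = 2√h₀ − (0.00646/A) t.
t = 2A(√h₀ − √h)/0.00646 = 2·3.70·(√1.76 − √0.633)/0.00646
  = 7.4000 × (1.3266 − 0.79561) / 0.00646 = 608.31 s.

608 s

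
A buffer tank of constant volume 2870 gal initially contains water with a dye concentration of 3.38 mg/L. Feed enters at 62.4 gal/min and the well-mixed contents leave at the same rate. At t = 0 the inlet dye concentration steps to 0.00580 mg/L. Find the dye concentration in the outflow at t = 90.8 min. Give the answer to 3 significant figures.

Transient balance on the dissolved component: V dC/dt = Q(C_in − C).
Time constant τ = V/Q = 2870/62.4 = 45.994 min.
This is linear first-order; C(t) = C_in + (C₀ − C_in) e^(−t/τ).
C(90.8) = 0.00580 + (3.38 − 0.00580)·e^(−90.8/45.994) = 0.00580 + (3.3742)·0.13887 = 0.47439 mg/L.

0.474 mg/L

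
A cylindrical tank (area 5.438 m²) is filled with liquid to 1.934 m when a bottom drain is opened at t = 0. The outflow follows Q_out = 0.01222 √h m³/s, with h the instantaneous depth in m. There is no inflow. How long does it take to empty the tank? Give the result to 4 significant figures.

1238 s

Accumulation of liquid (constant cross-section A): A dh/dt = −0.01222 √h.
Separate and integrate: 2(√h − √h₀) = −(0.01222/A) t.
Tank is empty when √h = 0: t_empty = 2A√h₀/0.01222.
t_empty = 2·5.438·√1.934/0.01222 = 10.8760·1.39068/0.01222 = 1237.73 s.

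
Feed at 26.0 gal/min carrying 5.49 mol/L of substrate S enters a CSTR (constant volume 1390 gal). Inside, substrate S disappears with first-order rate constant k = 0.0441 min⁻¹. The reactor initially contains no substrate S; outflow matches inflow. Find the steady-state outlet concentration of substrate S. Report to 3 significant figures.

V dC/dt = Q(C_in − C) − k V C.
Steady state (dC/dt = 0): C_ss = Q C_in/(Q + kV) = C_in/(1 + kV/Q).
C_ss = 26.0·5.49/(26.0 + 0.0441·1390) = 142.74/87.299 = 1.6351 mol/L.

1.64 mol/L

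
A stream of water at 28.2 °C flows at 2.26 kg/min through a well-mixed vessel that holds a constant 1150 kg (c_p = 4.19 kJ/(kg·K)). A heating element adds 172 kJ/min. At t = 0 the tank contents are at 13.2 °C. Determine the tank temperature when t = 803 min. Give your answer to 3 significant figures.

M c_p dT/dt = ṁ c_p (T_in − T) + Q̇.
τ = M/ṁ = 508.85 min; T_ss = T_in + Q̇/(ṁ c_p) = 28.2 + 172/(2.26·4.19) = 46.364 °C.
T approaches T_ss exponentially: T(t) = T_ss + (T₀ − T_ss) e^(−t/τ).
T(803) = 46.364 + (-33.164)·e^(−803/508.85) = 46.364 + (-33.164)·0.20637 = 39.520 °C.

39.5 °C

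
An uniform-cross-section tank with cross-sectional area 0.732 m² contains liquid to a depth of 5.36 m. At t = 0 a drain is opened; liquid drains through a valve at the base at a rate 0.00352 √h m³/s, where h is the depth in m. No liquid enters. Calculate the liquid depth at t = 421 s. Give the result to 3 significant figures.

A dh/dt = −Q_out = −0.00352 √h.
This is separable: 2 d(√h)/dt = −0.00352/A, so √h = √h₀ − (0.00352/(2A)) t.
√h = √5.36 − 0.00352·421/(2·0.732) = 2.3152 − 1.0122 = 1.3029.
h = 1.3029² = 1.6976 m.

1.70 m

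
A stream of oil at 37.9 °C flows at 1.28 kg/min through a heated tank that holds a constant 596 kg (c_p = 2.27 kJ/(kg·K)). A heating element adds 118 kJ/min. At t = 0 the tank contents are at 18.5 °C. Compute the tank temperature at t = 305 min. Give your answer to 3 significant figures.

47.3 °C

Heat balance on the well-mixed liquid: M c_p dT/dt = ṁ c_p (T_in − T) + 118.
Rearrange: dT/dt = (T_ss − T)/τ with τ = M/ṁ = 465.62 min and T_ss = T_in + Q̇/(ṁ c_p) = 78.511 °C.
Solution: T(t) = T_ss + (T₀ − T_ss) e^(−t/τ).
T(305) = 78.511 + (-60.011)·e^(−305/465.62) = 78.511 + (-60.011)·0.51942 = 47.340 °C.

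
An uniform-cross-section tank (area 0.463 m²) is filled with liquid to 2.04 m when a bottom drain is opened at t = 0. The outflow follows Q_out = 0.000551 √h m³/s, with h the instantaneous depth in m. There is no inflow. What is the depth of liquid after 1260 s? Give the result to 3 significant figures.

With no inflow, A dh/dt = −0.000551 √h.
∫ h^(−1/2) dh = −(0.000551/A) ∫ dt, giving 2√h = 2√h₀ − (0.000551/A) t.
√h = √2.04 − 0.000551·1260/(2·0.463) = 1.4283 − 0.74974 = 0.67854.
h = 0.67854² = 0.46042 m.

0.460 m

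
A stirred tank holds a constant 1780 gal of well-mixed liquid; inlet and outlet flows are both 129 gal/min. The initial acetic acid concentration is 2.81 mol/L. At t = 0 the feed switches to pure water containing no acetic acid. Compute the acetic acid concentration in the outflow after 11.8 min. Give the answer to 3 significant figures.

1.19 mol/L

Species balance on the tank: V dC/dt = Q(C_in − C).
Rewrite as dC/dt + C/τ = C_in/τ, τ = V/Q = 13.798 min.
Solution: C(t) = C_in + (C₀ − C_in) e^(−t/τ).
C(11.8) = 0 + (2.81 − 0)·e^(−11.8/13.798) = 0 + (2.8100)·0.42521 = 1.1948 mol/L.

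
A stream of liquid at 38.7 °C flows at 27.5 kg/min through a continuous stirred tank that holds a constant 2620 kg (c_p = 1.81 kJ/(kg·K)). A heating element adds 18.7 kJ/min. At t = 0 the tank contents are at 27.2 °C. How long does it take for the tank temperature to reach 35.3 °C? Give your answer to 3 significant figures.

M c_p dT/dt = ṁ c_p (T_in − T) + Q̇.
τ = M/ṁ = 95.273 min; T_ss = T_in + Q̇/(ṁ c_p) = 39.076 °C.
T(t) = T_ss + (T₀ − T_ss) e^(−t/τ). Set T = 35.3:
e^(−t/τ) = (35.3 − 39.076)/(27.2 − 39.076) = 0.31793
t = −95.273 · ln(0.31793) = 109.17 min.

109 min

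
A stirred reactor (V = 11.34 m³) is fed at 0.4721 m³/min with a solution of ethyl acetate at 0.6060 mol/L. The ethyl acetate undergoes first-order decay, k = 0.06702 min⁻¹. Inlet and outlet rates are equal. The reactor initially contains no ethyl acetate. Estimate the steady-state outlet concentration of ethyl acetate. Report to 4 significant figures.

Accumulation = in − out − consumed: V dC/dt = Q C_in − Q C − k V C.
At steady state: 0 = Q C_in − (Q + kV) C_ss, so C_ss = Q C_in/(Q + kV).
C_ss = 0.4721·0.6060/(0.4721 + 0.06702·11.34) = 0.286093/1.23211 = 0.232198 mol/L.

0.2322 mol/L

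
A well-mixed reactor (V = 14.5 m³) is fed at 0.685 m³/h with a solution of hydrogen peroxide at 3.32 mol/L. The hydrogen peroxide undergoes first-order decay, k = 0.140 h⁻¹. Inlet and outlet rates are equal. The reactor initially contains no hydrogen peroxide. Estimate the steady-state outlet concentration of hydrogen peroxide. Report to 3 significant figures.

0.838 mol/L

Accumulation = in − out − consumed: V dC/dt = Q C_in − Q C − k V C.
Steady state (dC/dt = 0): C_ss = Q C_in/(Q + kV) = C_in/(1 + kV/Q).
C_ss = 0.685·3.32/(0.685 + 0.140·14.5) = 2.2742/2.7150 = 0.83764 mol/L.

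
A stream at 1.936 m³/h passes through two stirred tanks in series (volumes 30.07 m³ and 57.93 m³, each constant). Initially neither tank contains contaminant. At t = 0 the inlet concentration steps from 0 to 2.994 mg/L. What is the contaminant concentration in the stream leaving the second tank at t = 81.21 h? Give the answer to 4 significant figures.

2.599 mg/L

Each tank obeys Vᵢ dCᵢ/dt = Q(Cᵢ₋₁ − Cᵢ), so τᵢ = Vᵢ/Q.
τ₁ = 30.07/1.936 = 15.5320 h; τ₂ = 57.93/1.936 = 29.9225 h.
Tank 1: C₁ = C_in(1 − e^(−t/τ₁)). Tank 2 (τ₁ ≠ τ₂): C₂ = C_in[1 − (τ₁ e^(−t/τ₁) − τ₂ e^(−t/τ₂))/(τ₁ − τ₂)].
At t = 81.21: e^(−t/τ₁) = 0.00536128, e^(−t/τ₂) = 0.0662706.
C₂ = 2.994·[1 − (15.5320·0.00536128 − 29.9225·0.0662706)/(-14.3905)] = 2.994·0.867988 = 2.59876 mg/L.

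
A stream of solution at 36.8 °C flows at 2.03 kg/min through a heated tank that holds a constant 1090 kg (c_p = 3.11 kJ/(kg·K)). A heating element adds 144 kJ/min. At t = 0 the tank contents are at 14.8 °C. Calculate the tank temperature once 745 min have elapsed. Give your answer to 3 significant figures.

M c_p dT/dt = ṁ c_p (T_in − T) + Q̇.
Rearrange: dT/dt = (T_ss − T)/τ with τ = M/ṁ = 536.95 min and T_ss = T_in + Q̇/(ṁ c_p) = 59.609 °C.
T approaches T_ss exponentially: T(t) = T_ss + (T₀ − T_ss) e^(−t/τ).
T(745) = 59.609 + (-44.809)·e^(−745/536.95) = 59.609 + (-44.809)·0.24970 = 48.420 °C.

48.4 °C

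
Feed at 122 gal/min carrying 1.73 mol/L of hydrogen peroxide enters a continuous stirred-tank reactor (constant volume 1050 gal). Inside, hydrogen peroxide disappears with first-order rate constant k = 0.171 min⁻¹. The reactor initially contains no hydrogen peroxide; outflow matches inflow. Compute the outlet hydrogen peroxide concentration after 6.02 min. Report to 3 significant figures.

Accumulation = in − out − consumed: V dC/dt = Q C_in − Q C − k V C.
This is linear with rate a = Q/V + k = 0.28719 min⁻¹.
C_ss = Q C_in/(Q + kV) = 0.69992 mol/L; C(t) = C_ss + (C₀ − C_ss) e^(−a t).
C(6.02) = 0.69992 + (-0.69992)·e^(−0.28719·6.02) = 0.69992 + (-0.69992)·0.17748 = 0.57569 mol/L.

0.576 mol/L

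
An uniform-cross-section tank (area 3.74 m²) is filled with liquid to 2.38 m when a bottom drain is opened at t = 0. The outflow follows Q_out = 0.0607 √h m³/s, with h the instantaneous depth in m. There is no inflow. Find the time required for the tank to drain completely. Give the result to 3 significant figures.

Accumulation of liquid (constant cross-section A): A dh/dt = −0.0607 √h.
This is separable: 2 d(√h)/dt = −0.0607/A, so √h = √h₀ − (0.0607/(2A)) t.
Set h = 0: 2√h₀ = (0.0607/A) t_empty ⇒ t_empty = 2A√h₀/0.0607.
t_empty = 2·3.74·√2.38/0.0607 = 7.4800·1.5427/0.0607 = 190.11 s.

190 s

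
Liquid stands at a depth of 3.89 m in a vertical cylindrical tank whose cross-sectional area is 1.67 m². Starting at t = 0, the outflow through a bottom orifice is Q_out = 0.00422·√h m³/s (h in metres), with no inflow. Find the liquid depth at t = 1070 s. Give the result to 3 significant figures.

With no inflow, A dh/dt = −0.00422 √h.
∫ h^(−1/2) dh = −(0.00422/A) ∫ dt, giving 2√h = 2√h₀ − (0.00422/A) t.
√h = √3.89 − 0.00422·1070/(2·1.67) = 1.9723 − 1.3519 = 0.62039.
h = 0.62039² = 0.38489 m.

0.385 m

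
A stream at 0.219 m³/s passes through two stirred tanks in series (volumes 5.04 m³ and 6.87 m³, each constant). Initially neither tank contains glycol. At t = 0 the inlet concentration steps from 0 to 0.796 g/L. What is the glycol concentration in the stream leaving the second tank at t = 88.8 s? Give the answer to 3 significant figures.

0.666 g/L

Each tank obeys Vᵢ dCᵢ/dt = Q(Cᵢ₋₁ − Cᵢ), so τᵢ = Vᵢ/Q.
τ₁ = 5.04/0.219 = 23.014 s; τ₂ = 6.87/0.219 = 31.370 s.
Tank 1: C₁ = C_in(1 − e^(−t/τ₁)). Tank 2 (τ₁ ≠ τ₂): C₂ = C_in[1 − (τ₁ e^(−t/τ₁) − τ₂ e^(−t/τ₂))/(τ₁ − τ₂)].
At t = 88.8: e^(−t/τ₁) = 0.021098, e^(−t/τ₂) = 0.058969.
C₂ = 0.796·[1 − (23.014·0.021098 − 31.370·0.058969)/(-8.3562)] = 0.796·0.83673 = 0.66604 g/L.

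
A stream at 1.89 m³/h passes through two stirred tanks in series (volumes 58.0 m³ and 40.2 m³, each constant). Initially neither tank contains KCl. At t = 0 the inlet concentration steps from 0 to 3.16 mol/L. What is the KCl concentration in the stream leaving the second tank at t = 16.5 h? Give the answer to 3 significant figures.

Time constants: τᵢ = Vᵢ/Q for each well-mixed tank.
τ₁ = 58.0/1.89 = 30.688 h; τ₂ = 40.2/1.89 = 21.270 h.
Solving the cascade with C₁(0)=C₂(0)=0 gives C₂(t) = C_in[1 − (τ₁ e^(−t/τ₁) − τ₂ e^(−t/τ₂))/(τ₁ − τ₂)].
At t = 16.5: e^(−t/τ₁) = 0.58411, e^(−t/τ₂) = 0.46036.
C₂ = 3.16·[1 − (30.688·0.58411 − 21.270·0.46036)/(9.4180)] = 3.16·0.13642 = 0.43109 mol/L.

0.431 mol/L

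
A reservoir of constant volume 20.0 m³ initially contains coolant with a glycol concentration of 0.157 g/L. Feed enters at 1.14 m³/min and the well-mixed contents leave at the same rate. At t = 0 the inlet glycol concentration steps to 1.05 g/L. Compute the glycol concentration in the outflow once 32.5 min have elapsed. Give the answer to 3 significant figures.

Transient balance on the dissolved component: V dC/dt = Q(C_in − C).
Time constant τ = V/Q = 20.0/1.14 = 17.544 min.
Integrating: C(t) = C_in + (C₀ − C_in) e^(−t/τ).
C(32.5) = 1.05 + (0.157 − 1.05)·e^(−32.5/17.544) = 1.05 + (-0.89300)·0.15684 = 0.90994 g/L.

0.910 g/L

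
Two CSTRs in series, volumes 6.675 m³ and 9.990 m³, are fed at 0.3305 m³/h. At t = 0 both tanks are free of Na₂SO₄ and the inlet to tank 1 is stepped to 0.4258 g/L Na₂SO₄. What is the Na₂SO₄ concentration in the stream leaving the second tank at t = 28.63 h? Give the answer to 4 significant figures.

0.1359 g/L

Each tank obeys Vᵢ dCᵢ/dt = Q(Cᵢ₋₁ − Cᵢ), so τᵢ = Vᵢ/Q.
τ₁ = 6.675/0.3305 = 20.1967 h; τ₂ = 9.990/0.3305 = 30.2269 h.
Tank 1: C₁ = C_in(1 − e^(−t/τ₁)). Tank 2 (τ₁ ≠ τ₂): C₂ = C_in[1 − (τ₁ e^(−t/τ₁) − τ₂ e^(−t/τ₂))/(τ₁ − τ₂)].
At t = 28.63: e^(−t/τ₁) = 0.242304, e^(−t/τ₂) = 0.387838.
C₂ = 0.4258·[1 − (20.1967·0.242304 − 30.2269·0.387838)/(-10.0303)] = 0.4258·0.319121 = 0.135882 g/L.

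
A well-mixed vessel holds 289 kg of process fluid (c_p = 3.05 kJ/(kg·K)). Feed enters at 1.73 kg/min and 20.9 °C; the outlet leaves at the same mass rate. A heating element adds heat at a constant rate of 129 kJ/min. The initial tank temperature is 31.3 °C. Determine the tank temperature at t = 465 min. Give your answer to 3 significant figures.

44.5 °C

Heat balance on the well-mixed liquid: M c_p dT/dt = ṁ c_p (T_in − T) + 129.
Rearrange: dT/dt = (T_ss − T)/τ with τ = M/ṁ = 167.05 min and T_ss = T_in + Q̇/(ṁ c_p) = 45.348 °C.
Integrating: T(t) = T_ss + (T₀ − T_ss) e^(−t/τ).
T(465) = 45.348 + (-14.048)·e^(−465/167.05) = 45.348 + (-14.048)·0.061818 = 44.480 °C.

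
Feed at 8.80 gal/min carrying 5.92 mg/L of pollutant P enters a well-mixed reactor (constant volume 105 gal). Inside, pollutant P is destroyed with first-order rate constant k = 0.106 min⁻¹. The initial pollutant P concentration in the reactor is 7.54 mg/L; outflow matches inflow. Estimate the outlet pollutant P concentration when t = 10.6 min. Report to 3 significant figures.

3.27 mg/L

Species balance: V dC/dt = Q C_in − Q C − k V C.
This is linear with rate a = Q/V + k = 0.18981 min⁻¹.
C_ss = Q C_in/(Q + kV) = 2.6139 mg/L; C(t) = C_ss + (C₀ − C_ss) e^(−a t).
C(10.6) = 2.6139 + (4.9261)·e^(−0.18981·10.6) = 2.6139 + (4.9261)·0.13372 = 3.2727 mg/L.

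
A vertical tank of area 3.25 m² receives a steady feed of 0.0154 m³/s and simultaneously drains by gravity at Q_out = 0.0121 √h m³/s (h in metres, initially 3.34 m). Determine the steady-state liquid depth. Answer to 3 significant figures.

A dh/dt = Q_in − 0.0121 √h. Steady state requires inflow = outflow:
Q_in = 0.0121 √h_ss ⇒ √h_ss = 0.0154/0.0121 = 1.2727.
h_ss = 1.2727² = 1.6198 m. (Since h₀ = 3.34 m > h_ss, the level will fall toward this value.)

1.62 m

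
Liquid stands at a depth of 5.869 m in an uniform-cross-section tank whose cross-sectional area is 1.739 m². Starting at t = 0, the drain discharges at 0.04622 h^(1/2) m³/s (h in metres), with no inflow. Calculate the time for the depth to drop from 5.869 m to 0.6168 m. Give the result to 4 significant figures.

123.2 s

A dh/dt = −Q_out = −0.04622 √h.
∫ h^(−1/2) dh = −(0.04622/A) ∫ dt, giving 2√h = 2√h₀ − (0.04622/A) t.
t = 2A(√h₀ − √h)/0.04622 = 2·1.739·(√5.869 − √0.6168)/0.04622
  = 3.47800 × (2.42260 − 0.785366) / 0.04622 = 123.200 s.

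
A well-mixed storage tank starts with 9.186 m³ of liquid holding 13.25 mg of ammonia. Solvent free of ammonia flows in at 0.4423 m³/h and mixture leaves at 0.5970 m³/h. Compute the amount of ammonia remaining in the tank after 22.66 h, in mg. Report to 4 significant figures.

Total volume: dV/dt = Q_in − Q_out = -0.154700 m³/h, so V(t) = 9.186 − 0.154700 t and V(22.66) = 5.68050 m³.
Solute balance: dm/dt = 0 − Q_out C = −Q_out m/V(t).
dm/m = −Q_out dt/(V₀ − 0.154700 t); integrating gives ln(m/m₀) = −(Q_out/(Q_in−Q_out)) ln(V/V₀).
m = m₀ (V₀/V)^(Q_out/(Q_in−Q_out)) = 13.25 × (9.186/5.68050)^(-3.85908) = 2.07334 mg.

2.073 mg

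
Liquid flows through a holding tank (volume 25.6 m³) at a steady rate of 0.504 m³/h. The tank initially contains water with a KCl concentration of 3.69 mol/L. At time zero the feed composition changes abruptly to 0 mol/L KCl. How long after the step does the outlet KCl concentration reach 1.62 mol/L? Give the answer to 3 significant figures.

41.8 h

Mass balance on the solute (V constant): V dC/dt = Q(C_in − C), so τ = V/Q = 50.794 h.
C(t) = C_in + (C₀ − C_in) e^(−t/τ). Set C = 1.62 and solve for t:
e^(−t/τ) = (C − C_in)/(C₀ − C_in) = (1.62 − 0)/(3.69 − 0) = 0.43902
t = −τ ln(…) = 50.794 × 0.82320 = 41.813 h.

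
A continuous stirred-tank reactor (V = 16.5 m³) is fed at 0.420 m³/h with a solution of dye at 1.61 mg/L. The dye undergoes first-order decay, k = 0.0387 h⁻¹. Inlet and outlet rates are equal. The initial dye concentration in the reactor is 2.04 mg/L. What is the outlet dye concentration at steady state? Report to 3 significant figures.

0.639 mg/L

V dC/dt = Q(C_in − C) − k V C.
At steady state: 0 = Q C_in − (Q + kV) C_ss, so C_ss = Q C_in/(Q + kV).
C_ss = 0.420·1.61/(0.420 + 0.0387·16.5) = 0.67620/1.0585 = 0.63880 mg/L.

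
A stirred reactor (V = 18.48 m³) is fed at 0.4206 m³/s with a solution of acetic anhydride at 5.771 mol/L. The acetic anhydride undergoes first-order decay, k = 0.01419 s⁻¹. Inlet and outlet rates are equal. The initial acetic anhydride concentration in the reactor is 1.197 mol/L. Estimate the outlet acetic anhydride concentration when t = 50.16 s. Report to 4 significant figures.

Accumulation = in − out − consumed: V dC/dt = Q C_in − Q C − k V C.
This is linear with rate a = Q/V + k = 0.0369497 s⁻¹.
C_ss = Q C_in/(Q + kV) = 3.55473 mol/L; C(t) = C_ss + (C₀ − C_ss) e^(−a t).
C(50.16) = 3.55473 + (-2.35773)·e^(−0.0369497·50.16) = 3.55473 + (-2.35773)·0.156704 = 3.18527 mol/L.

3.185 mol/L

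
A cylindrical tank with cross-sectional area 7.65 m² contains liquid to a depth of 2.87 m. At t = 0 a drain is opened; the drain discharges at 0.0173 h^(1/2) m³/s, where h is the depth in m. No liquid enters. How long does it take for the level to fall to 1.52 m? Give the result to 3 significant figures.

408 s

With no inflow, A dh/dt = −0.0173 √h.
This is separable: 2 d(√h)/dt = −0.0173/A, so √h = √h₀ − (0.0173/(2A)) t.
t = 2A(√h₀ − √h)/0.0173 = 2·7.65·(√2.87 − √1.52)/0.0173
  = 15.300 × (1.6941 − 1.2329) / 0.0173 = 407.90 s.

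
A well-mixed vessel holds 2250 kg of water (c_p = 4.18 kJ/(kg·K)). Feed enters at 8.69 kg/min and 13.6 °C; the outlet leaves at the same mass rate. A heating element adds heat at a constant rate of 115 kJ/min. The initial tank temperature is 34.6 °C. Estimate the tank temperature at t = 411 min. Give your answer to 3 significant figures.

20.4 °C

Energy balance: M c_p dT/dt = ṁ c_p (T_in − T) + 115.
Rearrange: dT/dt = (T_ss − T)/τ with τ = M/ṁ = 258.92 min and T_ss = T_in + Q̇/(ṁ c_p) = 16.766 °C.
This is linear first-order; T(t) = T_ss + (T₀ − T_ss) e^(−t/τ).
T(411) = 16.766 + (17.834)·e^(−411/258.92) = 16.766 + (17.834)·0.20446 = 20.412 °C.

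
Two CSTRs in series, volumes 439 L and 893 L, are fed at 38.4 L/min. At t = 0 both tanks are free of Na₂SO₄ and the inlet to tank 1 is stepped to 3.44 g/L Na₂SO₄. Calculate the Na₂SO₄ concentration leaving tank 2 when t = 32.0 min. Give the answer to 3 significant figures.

Each tank obeys Vᵢ dCᵢ/dt = Q(Cᵢ₋₁ − Cᵢ), so τᵢ = Vᵢ/Q.
τ₁ = 439/38.4 = 11.432 min; τ₂ = 893/38.4 = 23.255 min.
Solving the cascade with C₁(0)=C₂(0)=0 gives C₂(t) = C_in[1 − (τ₁ e^(−t/τ₁) − τ₂ e^(−t/τ₂))/(τ₁ − τ₂)].
At t = 32.0: e^(−t/τ₁) = 0.060865, e^(−t/τ₂) = 0.25258.
C₂ = 3.44·[1 − (11.432·0.060865 − 23.255·0.25258)/(-11.823)] = 3.44·0.56204 = 1.9334 g/L.

1.93 g/L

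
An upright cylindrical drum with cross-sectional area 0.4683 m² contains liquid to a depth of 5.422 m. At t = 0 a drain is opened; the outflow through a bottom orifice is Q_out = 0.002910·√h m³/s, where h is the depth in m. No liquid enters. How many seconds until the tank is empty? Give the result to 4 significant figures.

With no inflow, A dh/dt = −0.002910 √h.
Separate and integrate: 2(√h − √h₀) = −(0.002910/A) t.
Set h = 0: 2√h₀ = (0.002910/A) t_empty ⇒ t_empty = 2A√h₀/0.002910.
t_empty = 2·0.4683·√5.422/0.002910 = 0.936600·2.32852/0.002910 = 749.447 s.

749.4 s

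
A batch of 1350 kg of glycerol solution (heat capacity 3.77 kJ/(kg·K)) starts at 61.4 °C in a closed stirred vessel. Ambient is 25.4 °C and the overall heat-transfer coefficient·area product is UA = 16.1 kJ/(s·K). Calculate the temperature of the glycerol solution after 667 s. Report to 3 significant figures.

M c_p dT/dt = −UA(T − T_amb).
dT/dt = (T_ss − T)/τ with T_ss = T_amb = 25.400 °C, τ = M c_p/UA = 1350·3.77/16.1 = 316.12 s.
This is linear first-order; T(t) = T_ss + (T₀ − T_ss) e^(−t/τ).
T(667) = 25.400 + (36.000)·0.12124 = 29.765 °C.

29.8 °C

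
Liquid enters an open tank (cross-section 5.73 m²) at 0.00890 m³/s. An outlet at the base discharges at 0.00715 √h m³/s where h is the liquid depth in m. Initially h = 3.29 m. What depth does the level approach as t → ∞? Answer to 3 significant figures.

Volume balance on the tank: A dh/dt = Q_in − 0.00715 √h. At steady state dh/dt = 0:
Q_in = 0.00715 √h_ss ⇒ √h_ss = 0.00890/0.00715 = 1.2448.
h_ss = 1.2448² = 1.5494 m. (Since h₀ = 3.29 m > h_ss, the level will fall toward this value.)

1.55 m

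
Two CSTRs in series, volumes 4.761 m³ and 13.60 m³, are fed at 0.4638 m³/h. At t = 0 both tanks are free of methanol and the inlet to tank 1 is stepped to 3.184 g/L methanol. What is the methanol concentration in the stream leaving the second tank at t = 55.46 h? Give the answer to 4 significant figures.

2.453 g/L

Species balance on tank i: dCᵢ/dt = (Cᵢ₋₁ − Cᵢ)/τᵢ with τᵢ = Vᵢ/Q.
τ₁ = 4.761/0.4638 = 10.2652 h; τ₂ = 13.60/0.4638 = 29.3230 h.
Tank 1: C₁ = C_in(1 − e^(−t/τ₁)). Tank 2 (τ₁ ≠ τ₂): C₂ = C_in[1 − (τ₁ e^(−t/τ₁) − τ₂ e^(−t/τ₂))/(τ₁ − τ₂)].
At t = 55.46: e^(−t/τ₁) = 0.00450431, e^(−t/τ₂) = 0.150868.
C₂ = 3.184·[1 − (10.2652·0.00450431 − 29.3230·0.150868)/(-19.0578)] = 3.184·0.770295 = 2.45262 g/L.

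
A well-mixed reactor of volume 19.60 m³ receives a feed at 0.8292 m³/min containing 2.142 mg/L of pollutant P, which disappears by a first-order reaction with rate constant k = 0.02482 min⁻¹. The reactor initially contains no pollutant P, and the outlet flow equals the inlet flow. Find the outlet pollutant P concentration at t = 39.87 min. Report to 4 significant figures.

V dC/dt = Q(C_in − C) − k V C.
dC/dt = (Q/V) C_in − (Q/V + k) C; effective rate a = Q/V + k = 0.0423061 + 0.02482 = 0.0671261 min⁻¹.
C_ss = Q C_in/(Q + kV) = 1.34999 mg/L; C(t) = C_ss + (C₀ − C_ss) e^(−a t).
C(39.87) = 1.34999 + (-1.34999)·e^(−0.0671261·39.87) = 1.34999 + (-1.34999)·0.0688160 = 1.25709 mg/L.

1.257 mg/L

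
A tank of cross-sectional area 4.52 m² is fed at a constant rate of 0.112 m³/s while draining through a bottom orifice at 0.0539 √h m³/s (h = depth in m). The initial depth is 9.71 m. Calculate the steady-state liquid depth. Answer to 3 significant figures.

4.32 m

Volume balance on the tank: A dh/dt = Q_in − 0.0539 √h. At steady state dh/dt = 0:
Q_in = 0.0539 √h_ss ⇒ √h_ss = 0.112/0.0539 = 2.0779.
h_ss = 2.0779² = 4.3178 m. (Since h₀ = 9.71 m > h_ss, the level will fall toward this value.)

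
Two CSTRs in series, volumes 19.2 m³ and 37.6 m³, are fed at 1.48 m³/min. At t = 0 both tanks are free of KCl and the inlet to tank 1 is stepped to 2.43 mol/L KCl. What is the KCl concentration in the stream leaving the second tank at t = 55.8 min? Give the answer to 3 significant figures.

1.91 mol/L

Time constants: τᵢ = Vᵢ/Q for each well-mixed tank.
τ₁ = 19.2/1.48 = 12.973 min; τ₂ = 37.6/1.48 = 25.405 min.
Solving the cascade with C₁(0)=C₂(0)=0 gives C₂(t) = C_in[1 − (τ₁ e^(−t/τ₁) − τ₂ e^(−t/τ₂))/(τ₁ − τ₂)].
At t = 55.8: e^(−t/τ₁) = 0.013552, e^(−t/τ₂) = 0.11120.
C₂ = 2.43·[1 − (12.973·0.013552 − 25.405·0.11120)/(-12.432)] = 2.43·0.78690 = 1.9122 mol/L.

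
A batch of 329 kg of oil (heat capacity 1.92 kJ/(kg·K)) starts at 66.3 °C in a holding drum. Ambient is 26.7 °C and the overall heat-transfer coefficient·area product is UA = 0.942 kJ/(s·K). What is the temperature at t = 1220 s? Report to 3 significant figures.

33.1 °C

Energy balance: M c_p dT/dt = −UA(T − T_amb).
dT/dt = (T_ss − T)/τ with T_ss = T_amb = 26.700 °C, τ = M c_p/UA = 329·1.92/0.942 = 670.57 s.
This is linear first-order; T(t) = T_ss + (T₀ − T_ss) e^(−t/τ).
T(1220) = 26.700 + (39.600)·0.16213 = 33.120 °C.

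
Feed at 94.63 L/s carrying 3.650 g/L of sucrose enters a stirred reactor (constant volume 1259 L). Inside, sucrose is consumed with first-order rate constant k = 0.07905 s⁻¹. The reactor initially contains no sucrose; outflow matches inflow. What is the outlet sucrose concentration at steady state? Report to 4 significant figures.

1.779 g/L

Accumulation = in − out − consumed: V dC/dt = Q C_in − Q C − k V C.
At steady state: 0 = Q C_in − (Q + kV) C_ss, so C_ss = Q C_in/(Q + kV).
C_ss = 94.63·3.650/(94.63 + 0.07905·1259) = 345.399/194.154 = 1.77900 g/L.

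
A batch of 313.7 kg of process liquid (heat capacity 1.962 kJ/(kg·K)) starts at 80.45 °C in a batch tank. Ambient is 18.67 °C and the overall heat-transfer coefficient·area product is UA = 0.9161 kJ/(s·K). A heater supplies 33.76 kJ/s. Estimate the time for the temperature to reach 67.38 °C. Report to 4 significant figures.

499.2 s

M c_p dT/dt = −UA(T − T_amb) + Q̇.
τ = M c_p/UA = 671.847 s; T_ss = T_amb + Q̇/UA = 18.67 + 33.76/0.9161 = 55.5219 °C.
T(t) = T_ss + (T₀ − T_ss)e^(−t/τ); set T = 67.38:
t = −τ ln[(T − T_ss)/(T₀ − T_ss)] = −671.847 · ln(0.475693) = 499.171 s.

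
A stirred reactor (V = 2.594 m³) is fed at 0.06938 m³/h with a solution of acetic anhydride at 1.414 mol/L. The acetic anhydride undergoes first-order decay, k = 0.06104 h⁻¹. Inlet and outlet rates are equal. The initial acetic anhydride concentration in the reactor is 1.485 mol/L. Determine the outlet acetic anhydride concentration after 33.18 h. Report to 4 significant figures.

0.4881 mol/L

Accumulation = in − out − consumed: V dC/dt = Q C_in − Q C − k V C.
This is linear with rate a = Q/V + k = 0.0877863 h⁻¹.
C_ss = Q C_in/(Q + kV) = 0.430811 mol/L; C(t) = C_ss + (C₀ − C_ss) e^(−a t).
C(33.18) = 0.430811 + (1.05419)·e^(−0.0877863·33.18) = 0.430811 + (1.05419)·0.0543261 = 0.488081 mol/L.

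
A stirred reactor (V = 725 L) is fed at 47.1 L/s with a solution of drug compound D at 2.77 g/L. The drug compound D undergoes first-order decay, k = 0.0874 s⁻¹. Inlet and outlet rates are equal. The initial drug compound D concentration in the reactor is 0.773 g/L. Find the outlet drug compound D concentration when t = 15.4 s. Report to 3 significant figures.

1.14 g/L

Accumulation = in − out − consumed: V dC/dt = Q C_in − Q C − k V C.
This is linear with rate a = Q/V + k = 0.15237 s⁻¹.
C_ss = Q C_in/(Q + kV) = 1.1811 g/L; C(t) = C_ss + (C₀ − C_ss) e^(−a t).
C(15.4) = 1.1811 + (-0.40807)·e^(−0.15237·15.4) = 1.1811 + (-0.40807)·0.095710 = 1.1420 g/L.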